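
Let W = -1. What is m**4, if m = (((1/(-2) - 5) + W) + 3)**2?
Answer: 5764801/256 ≈ 22519.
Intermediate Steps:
m = 49/4 (m = (((1/(-2) - 5) - 1) + 3)**2 = (((-1/2 - 5) - 1) + 3)**2 = ((-11/2 - 1) + 3)**2 = (-13/2 + 3)**2 = (-7/2)**2 = 49/4 ≈ 12.250)
m**4 = (49/4)**4 = 5764801/256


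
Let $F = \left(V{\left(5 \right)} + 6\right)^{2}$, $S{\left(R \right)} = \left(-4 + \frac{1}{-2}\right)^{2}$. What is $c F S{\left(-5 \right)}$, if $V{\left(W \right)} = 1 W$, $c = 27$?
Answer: $\frac{264627}{4} \approx 66157.0$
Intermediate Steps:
$S{\left(R \right)} = \frac{81}{4}$ ($S{\left(R \right)} = \left(-4 - \frac{1}{2}\right)^{2} = \left(- \frac{9}{2}\right)^{2} = \frac{81}{4}$)
$V{\left(W \right)} = W$
$F = 121$ ($F = \left(5 + 6\right)^{2} = 11^{2} = 121$)
$c F S{\left(-5 \right)} = 27 \cdot 121 \cdot \frac{81}{4} = 3267 \cdot \frac{81}{4} = \frac{264627}{4}$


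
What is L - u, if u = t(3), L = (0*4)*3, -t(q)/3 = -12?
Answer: -36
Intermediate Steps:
t(q) = 36 (t(q) = -3*(-12) = 36)
L = 0 (L = 0*3 = 0)
u = 36
L - u = 0 - 1*36 = 0 - 36 = -36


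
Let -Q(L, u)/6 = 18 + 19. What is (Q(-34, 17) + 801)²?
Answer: 335241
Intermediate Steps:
Q(L, u) = -222 (Q(L, u) = -6*(18 + 19) = -6*37 = -222)
(Q(-34, 17) + 801)² = (-222 + 801)² = 579² = 335241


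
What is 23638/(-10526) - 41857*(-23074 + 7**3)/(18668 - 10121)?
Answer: 1669129351276/14994287 ≈ 1.1132e+5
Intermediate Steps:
23638/(-10526) - 41857*(-23074 + 7**3)/(18668 - 10121) = 23638*(-1/10526) - 41857/(8547/(-23074 + 343)) = -11819/5263 - 41857/(8547/(-22731)) = -11819/5263 - 41857/(8547*(-1/22731)) = -11819/5263 - 41857/(-2849/7577) = -11819/5263 - 41857*(-7577/2849) = -11819/5263 + 317150489/2849 = 1669129351276/14994287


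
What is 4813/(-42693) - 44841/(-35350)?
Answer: 35597087/30799950 ≈ 1.1558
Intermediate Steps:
4813/(-42693) - 44841/(-35350) = 4813*(-1/42693) - 44841*(-1/35350) = -4813/42693 + 44841/35350 = 35597087/30799950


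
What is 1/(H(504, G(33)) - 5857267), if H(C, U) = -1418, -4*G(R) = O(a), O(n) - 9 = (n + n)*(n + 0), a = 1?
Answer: -1/5858685 ≈ -1.7069e-7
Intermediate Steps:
O(n) = 9 + 2*n**2 (O(n) = 9 + (n + n)*(n + 0) = 9 + (2*n)*n = 9 + 2*n**2)
G(R) = -11/4 (G(R) = -(9 + 2*1**2)/4 = -(9 + 2*1)/4 = -(9 + 2)/4 = -1/4*11 = -11/4)
1/(H(504, G(33)) - 5857267) = 1/(-1418 - 5857267) = 1/(-5858685) = -1/5858685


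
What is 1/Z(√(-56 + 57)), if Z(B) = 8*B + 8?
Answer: 1/16 ≈ 0.062500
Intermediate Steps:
Z(B) = 8 + 8*B
1/Z(√(-56 + 57)) = 1/(8 + 8*√(-56 + 57)) = 1/(8 + 8*√1) = 1/(8 + 8*1) = 1/(8 + 8) = 1/16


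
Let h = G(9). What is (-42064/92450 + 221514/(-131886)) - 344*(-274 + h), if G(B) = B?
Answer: 92622929565833/1016071725 ≈ 91158.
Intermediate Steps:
h = 9
(-42064/92450 + 221514/(-131886)) - 344*(-274 + h) = (-42064/92450 + 221514/(-131886)) - 344*(-274 + 9) = (-42064*1/92450 + 221514*(-1/131886)) - 344*(-265) = (-21032/46225 - 36919/21981) + 91160 = -2168885167/1016071725 + 91160 = 92622929565833/1016071725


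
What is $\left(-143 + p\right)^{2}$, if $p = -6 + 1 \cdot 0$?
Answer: $22201$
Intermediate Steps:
$p = -6$ ($p = -6 + 0 = -6$)
$\left(-143 + p\right)^{2} = \left(-143 - 6\right)^{2} = \left(-149\right)^{2} = 22201$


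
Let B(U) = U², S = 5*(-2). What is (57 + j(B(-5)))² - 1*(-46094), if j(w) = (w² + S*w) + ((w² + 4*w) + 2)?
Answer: 1389375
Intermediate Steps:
S = -10
j(w) = 2 - 6*w + 2*w² (j(w) = (w² - 10*w) + ((w² + 4*w) + 2) = (w² - 10*w) + (2 + w² + 4*w) = 2 - 6*w + 2*w²)
(57 + j(B(-5)))² - 1*(-46094) = (57 + (2 - 6*(-5)² + 2*((-5)²)²))² - 1*(-46094) = (57 + (2 - 6*25 + 2*25²))² + 46094 = (57 + (2 - 150 + 2*625))² + 46094 = (57 + (2 - 150 + 1250))² + 46094 = (57 + 1102)² + 46094 = 1159² + 46094 = 1343281 + 46094 = 1389375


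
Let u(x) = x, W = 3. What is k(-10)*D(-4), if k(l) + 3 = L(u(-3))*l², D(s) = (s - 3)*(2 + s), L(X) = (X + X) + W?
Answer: -4242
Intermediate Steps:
L(X) = 3 + 2*X (L(X) = (X + X) + 3 = 2*X + 3 = 3 + 2*X)
D(s) = (-3 + s)*(2 + s)
k(l) = -3 - 3*l² (k(l) = -3 + (3 + 2*(-3))*l² = -3 + (3 - 6)*l² = -3 - 3*l²)
k(-10)*D(-4) = (-3 - 3*(-10)²)*(-6 + (-4)² - 1*(-4)) = (-3 - 3*100)*(-6 + 16 + 4) = (-3 - 300)*14 = -303*14 = -4242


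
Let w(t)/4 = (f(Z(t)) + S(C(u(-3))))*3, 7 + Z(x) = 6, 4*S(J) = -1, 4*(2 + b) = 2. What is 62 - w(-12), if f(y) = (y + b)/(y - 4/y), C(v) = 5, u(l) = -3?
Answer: 75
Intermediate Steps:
b = -3/2 (b = -2 + (¼)*2 = -2 + ½ = -3/2 ≈ -1.5000)
S(J) = -¼ (S(J) = (¼)*(-1) = -¼)
Z(x) = -1 (Z(x) = -7 + 6 = -1)
f(y) = (-3/2 + y)/(y - 4/y) (f(y) = (y - 3/2)/(y - 4/y) = (-3/2 + y)/(y - 4/y))
w(t) = -13 (w(t) = 4*(((½)*(-1)*(-3 + 2*(-1))/(-4 + (-1)²) - ¼)*3) = 4*(((½)*(-1)*(-3 - 2)/(-4 + 1) - ¼)*3) = 4*(((½)*(-1)*(-5)/(-3) - ¼)*3) = 4*(((½)*(-1)*(-⅓)*(-5) - ¼)*3) = 4*((-⅚ - ¼)*3) = 4*(-13/12*3) = 4*(-13/4) = -13)
62 - w(-12) = 62 - 1*(-13) = 62 + 13 = 75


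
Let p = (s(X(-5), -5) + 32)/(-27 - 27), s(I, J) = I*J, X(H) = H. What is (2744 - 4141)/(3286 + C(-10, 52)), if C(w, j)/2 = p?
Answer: -12573/29555 ≈ -0.42541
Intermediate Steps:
p = -19/18 (p = (-5*(-5) + 32)/(-27 - 27) = (25 + 32)/(-54) = 57*(-1/54) = -19/18 ≈ -1.0556)
C(w, j) = -19/9 (C(w, j) = 2*(-19/18) = -19/9)
(2744 - 4141)/(3286 + C(-10, 52)) = (2744 - 4141)/(3286 - 19/9) = -1397/29555/9 = -1397*9/29555 = -12573/29555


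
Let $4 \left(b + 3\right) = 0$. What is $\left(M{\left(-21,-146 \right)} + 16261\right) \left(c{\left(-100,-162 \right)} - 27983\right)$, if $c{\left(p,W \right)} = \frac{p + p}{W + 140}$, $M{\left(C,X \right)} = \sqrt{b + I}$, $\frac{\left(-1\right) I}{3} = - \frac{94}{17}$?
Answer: $- \frac{5003721093}{11} - \frac{307713 \sqrt{3927}}{187} \approx -4.5499 \cdot 10^{8}$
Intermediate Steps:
$I = \frac{282}{17}$ ($I = - 3 \left(- \frac{94}{17}\right) = - 3 \left(\left(-94\right) \frac{1}{17}\right) = \left(-3\right) \left(- \frac{94}{17}\right) = \frac{282}{17} \approx 16.588$)
$b = -3$ ($b = -3 + \frac{1}{4} \cdot 0 = -3 + 0 = -3$)
$M{\left(C,X \right)} = \frac{\sqrt{3927}}{17}$ ($M{\left(C,X \right)} = \sqrt{-3 + \frac{282}{17}} = \sqrt{\frac{231}{17}} = \frac{\sqrt{3927}}{17}$)
$c{\left(p,W \right)} = \frac{2 p}{140 + W}$
$\left(M{\left(-21,-146 \right)} + 16261\right) \left(c{\left(-100,-162 \right)} - 27983\right) = \left(\frac{\sqrt{3927}}{17} + 16261\right) \left(2 \left(-100\right) \frac{1}{140 - 162} - 27983\right) = \left(16261 + \frac{\sqrt{3927}}{17}\right) \left(2 \left(-100\right) \frac{1}{-22} - 27983\right) = \left(16261 + \frac{\sqrt{3927}}{17}\right) \left(2 \left(-100\right) \left(- \frac{1}{22}\right) - 27983\right) = \left(16261 + \frac{\sqrt{3927}}{17}\right) \left(\frac{100}{11} - 27983\right) = \left(16261 + \frac{\sqrt{3927}}{17}\right) \left(- \frac{307713}{11}\right) = - \frac{5003721093}{11} - \frac{307713 \sqrt{3927}}{187}$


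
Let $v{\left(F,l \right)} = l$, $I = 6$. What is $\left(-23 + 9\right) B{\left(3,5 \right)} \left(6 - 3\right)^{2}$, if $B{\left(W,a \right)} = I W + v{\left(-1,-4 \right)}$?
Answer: $-1764$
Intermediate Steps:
$B{\left(W,a \right)} = -4 + 6 W$ ($B{\left(W,a \right)} = 6 W - 4 = -4 + 6 W$)
$\left(-23 + 9\right) B{\left(3,5 \right)} \left(6 - 3\right)^{2} = \left(-23 + 9\right) \left(-4 + 6 \cdot 3\right) \left(6 - 3\right)^{2} = - 14 \left(-4 + 18\right) 3^{2} = \left(-14\right) 14 \cdot 9 = \left(-196\right) 9 = -1764$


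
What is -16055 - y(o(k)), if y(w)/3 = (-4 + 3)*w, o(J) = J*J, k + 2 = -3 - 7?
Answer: -15623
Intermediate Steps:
k = -12 (k = -2 + (-3 - 7) = -2 - 10 = -12)
o(J) = J**2
y(w) = -3*w (y(w) = 3*((-4 + 3)*w) = 3*(-w) = -3*w)
-16055 - y(o(k)) = -16055 - (-3)*(-12)**2 = -16055 - (-3)*144 = -16055 - 1*(-432) = -16055 + 432 = -15623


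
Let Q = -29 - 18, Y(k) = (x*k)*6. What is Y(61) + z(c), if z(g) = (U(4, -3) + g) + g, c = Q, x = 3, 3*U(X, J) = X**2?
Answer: 3028/3 ≈ 1009.3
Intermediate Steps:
U(X, J) = X**2/3
Y(k) = 18*k (Y(k) = (3*k)*6 = 18*k)
Q = -47
c = -47
z(g) = 16/3 + 2*g (z(g) = ((1/3)*4**2 + g) + g = ((1/3)*16 + g) + g = (16/3 + g) + g = 16/3 + 2*g)
Y(61) + z(c) = 18*61 + (16/3 + 2*(-47)) = 1098 + (16/3 - 94) = 1098 - 266/3 = 3028/3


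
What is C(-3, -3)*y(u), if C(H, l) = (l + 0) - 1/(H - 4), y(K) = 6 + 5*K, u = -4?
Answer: 40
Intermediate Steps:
C(H, l) = l - 1/(-4 + H)
C(-3, -3)*y(u) = ((-1 - 4*(-3) - 3*(-3))/(-4 - 3))*(6 + 5*(-4)) = ((-1 + 12 + 9)/(-7))*(6 - 20) = -1/7*20*(-14) = -20/7*(-14) = 40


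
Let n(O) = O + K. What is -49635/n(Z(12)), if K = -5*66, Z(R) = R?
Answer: 16545/106 ≈ 156.08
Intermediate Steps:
K = -330
n(O) = -330 + O (n(O) = O - 330 = -330 + O)
-49635/n(Z(12)) = -49635/(-330 + 12) = -49635/(-318) = -49635*(-1/318) = 16545/106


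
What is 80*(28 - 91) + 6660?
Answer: 1620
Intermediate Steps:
80*(28 - 91) + 6660 = 80*(-63) + 6660 = -5040 + 6660 = 1620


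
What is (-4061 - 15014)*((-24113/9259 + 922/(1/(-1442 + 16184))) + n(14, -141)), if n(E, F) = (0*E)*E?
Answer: -2400578296957225/9259 ≈ -2.5927e+11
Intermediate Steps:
n(E, F) = 0 (n(E, F) = 0*E = 0)
(-4061 - 15014)*((-24113/9259 + 922/(1/(-1442 + 16184))) + n(14, -141)) = (-4061 - 15014)*((-24113/9259 + 922/(1/(-1442 + 16184))) + 0) = -19075*((-24113*1/9259 + 922/(1/14742)) + 0) = -19075*((-24113/9259 + 922/(1/14742)) + 0) = -19075*((-24113/9259 + 922*14742) + 0) = -19075*((-24113/9259 + 13592124) + 0) = -19075*(125849452003/9259 + 0) = -19075*125849452003/9259 = -2400578296957225/9259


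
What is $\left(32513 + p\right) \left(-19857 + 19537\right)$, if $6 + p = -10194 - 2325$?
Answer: $-6396160$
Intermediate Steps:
$p = -12525$ ($p = -6 - 12519 = -12525$)
$\left(32513 + p\right) \left(-19857 + 19537\right) = \left(32513 - 12525\right) \left(-19857 + 19537\right) = 19988 \left(-320\right) = -6396160$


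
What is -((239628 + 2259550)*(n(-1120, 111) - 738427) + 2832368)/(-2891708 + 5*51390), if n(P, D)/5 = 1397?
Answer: -914000461154/1317379 ≈ -6.9380e+5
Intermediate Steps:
n(P, D) = 6985 (n(P, D) = 5*1397 = 6985)
-((239628 + 2259550)*(n(-1120, 111) - 738427) + 2832368)/(-2891708 + 5*51390) = -((239628 + 2259550)*(6985 - 738427) + 2832368)/(-2891708 + 5*51390) = -(2499178*(-731442) + 2832368)/(-2891708 + 256950) = -(-1828003754676 + 2832368)/(-2634758) = -(-1828000922308)*(-1)/2634758 = -1*914000461154/1317379 = -914000461154/1317379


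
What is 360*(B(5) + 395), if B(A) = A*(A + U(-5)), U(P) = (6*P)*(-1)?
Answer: 205200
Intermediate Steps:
U(P) = -6*P
B(A) = A*(30 + A) (B(A) = A*(A - 6*(-5)) = A*(A + 30) = A*(30 + A))
360*(B(5) + 395) = 360*(5*(30 + 5) + 395) = 360*(5*35 + 395) = 360*(175 + 395) = 360*570 = 205200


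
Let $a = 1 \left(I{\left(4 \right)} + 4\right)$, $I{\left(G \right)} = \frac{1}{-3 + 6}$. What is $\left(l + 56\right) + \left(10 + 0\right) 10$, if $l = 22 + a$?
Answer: $\frac{547}{3} \approx 182.33$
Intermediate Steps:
$I{\left(G \right)} = \frac{1}{3}$
$a = \frac{13}{3}$ ($a = 1 \left(\frac{1}{3} + 4\right) = 1 \cdot \frac{13}{3} = \frac{13}{3} \approx 4.3333$)
$l = \frac{79}{3}$ ($l = 22 + \frac{13}{3} = \frac{79}{3} \approx 26.333$)
$\left(l + 56\right) + \left(10 + 0\right) 10 = \left(\frac{79}{3} + 56\right) + \left(10 + 0\right) 10 = \frac{247}{3} + 10 \cdot 10 = \frac{247}{3} + 100 = \frac{547}{3}$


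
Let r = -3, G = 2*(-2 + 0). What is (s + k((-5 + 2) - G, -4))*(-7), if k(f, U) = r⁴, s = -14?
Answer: -469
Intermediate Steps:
G = -4 (G = 2*(-2) = -4)
k(f, U) = 81 (k(f, U) = (-3)⁴ = 81)
(s + k((-5 + 2) - G, -4))*(-7) = (-14 + 81)*(-7) = 67*(-7) = -469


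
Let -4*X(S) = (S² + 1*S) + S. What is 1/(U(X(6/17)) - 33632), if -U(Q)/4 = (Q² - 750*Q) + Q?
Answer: -83521/2860943312 ≈ -2.9194e-5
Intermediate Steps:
X(S) = -S/2 - S²/4 (X(S) = -((S² + 1*S) + S)/4 = -((S² + S) + S)/4 = -((S + S²) + S)/4 = -(S² + 2*S)/4 = -S/2 - S²/4)
U(Q) = -4*Q² + 2996*Q (U(Q) = -4*((Q² - 750*Q) + Q) = -4*(Q² - 749*Q) = -4*Q² + 2996*Q)
1/(U(X(6/17)) - 33632) = 1/(4*(-6/17*(2 + 6/17)/4)*(749 - (-1)*6/17*(2 + 6/17)/4) - 33632) = 1/(4*(-6*(1/17)*(2 + 6*(1/17))/4)*(749 - (-1)*6*(1/17)*(2 + 6*(1/17))/4) - 33632) = 1/(4*(-¼*6/17*(2 + 6/17))*(749 - (-1)*6*(2 + 6/17)/(4*17)) - 33632) = 1/(4*(-¼*6/17*40/17)*(749 - (-1)*6*40/(4*17*17)) - 33632) = 1/(4*(-60/289)*(749 - 1*(-60/289)) - 33632) = 1/(4*(-60/289)*(749 + 60/289) - 33632) = 1/(4*(-60/289)*(216521/289) - 33632) = 1/(-51965040/83521 - 33632) = 1/(-2860943312/83521) = -83521/2860943312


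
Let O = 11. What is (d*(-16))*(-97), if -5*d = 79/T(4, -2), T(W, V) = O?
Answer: -122608/55 ≈ -2229.2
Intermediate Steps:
T(W, V) = 11
d = -79/55 (d = -79/(5*11) = -⅕*79/11 = -79/55 ≈ -1.4364)
(d*(-16))*(-97) = -79/55*(-16)*(-97) = (1264/55)*(-97) = -122608/55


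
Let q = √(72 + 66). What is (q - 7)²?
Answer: (7 - √138)² ≈ 22.537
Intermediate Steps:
q = √138 ≈ 11.747
(q - 7)² = (√138 - 7)² = (-7 + √138)²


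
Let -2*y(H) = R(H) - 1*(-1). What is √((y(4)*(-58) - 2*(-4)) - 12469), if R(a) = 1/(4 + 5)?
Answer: I*√111859/3 ≈ 111.48*I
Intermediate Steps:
R(a) = ⅑ (R(a) = 1/9 = ⅑)
y(H) = -5/9 (y(H) = -(⅑ - 1*(-1))/2 = -(⅑ + 1)/2 = -½*10/9 = -5/9)
√((y(4)*(-58) - 2*(-4)) - 12469) = √((-5/9*(-58) - 2*(-4)) - 12469) = √((290/9 + 8) - 12469) = √(362/9 - 12469) = √(-111859/9) = I*√111859/3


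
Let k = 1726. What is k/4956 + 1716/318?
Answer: 754447/131334 ≈ 5.7445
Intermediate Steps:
k/4956 + 1716/318 = 1726/4956 + 1716/318 = 1726*(1/4956) + 1716*(1/318) = 863/2478 + 286/53 = 754447/131334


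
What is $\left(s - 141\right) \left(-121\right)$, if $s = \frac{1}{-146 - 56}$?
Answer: $\frac{3446443}{202} \approx 17062.0$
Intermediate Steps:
$s = - \frac{1}{202}$ ($s = \frac{1}{-202} = - \frac{1}{202} \approx -0.0049505$)
$\left(s - 141\right) \left(-121\right) = \left(- \frac{1}{202} - 141\right) \left(-121\right) = \left(- \frac{28483}{202}\right) \left(-121\right) = \frac{3446443}{202}$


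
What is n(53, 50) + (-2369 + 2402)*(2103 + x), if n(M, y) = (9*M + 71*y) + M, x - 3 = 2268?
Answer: 148422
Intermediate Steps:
x = 2271 (x = 3 + 2268 = 2271)
n(M, y) = 10*M + 71*y
n(53, 50) + (-2369 + 2402)*(2103 + x) = (10*53 + 71*50) + (-2369 + 2402)*(2103 + 2271) = (530 + 3550) + 33*4374 = 4080 + 144342 = 148422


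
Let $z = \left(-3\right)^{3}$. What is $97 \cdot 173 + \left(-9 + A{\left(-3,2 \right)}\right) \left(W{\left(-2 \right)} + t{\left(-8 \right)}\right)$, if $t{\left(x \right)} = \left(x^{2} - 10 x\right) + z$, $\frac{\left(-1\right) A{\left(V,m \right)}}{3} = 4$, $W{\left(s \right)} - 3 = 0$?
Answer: $14261$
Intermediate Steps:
$z = -27$
$W{\left(s \right)} = 3$ ($W{\left(s \right)} = 3 + 0 = 3$)
$A{\left(V,m \right)} = -12$ ($A{\left(V,m \right)} = \left(-3\right) 4 = -12$)
$t{\left(x \right)} = -27 + x^{2} - 10 x$ ($t{\left(x \right)} = \left(x^{2} - 10 x\right) - 27 = -27 + x^{2} - 10 x$)
$97 \cdot 173 + \left(-9 + A{\left(-3,2 \right)}\right) \left(W{\left(-2 \right)} + t{\left(-8 \right)}\right) = 97 \cdot 173 + \left(-9 - 12\right) \left(3 - \left(-53 - 64\right)\right) = 16781 - 21 \left(3 + \left(-27 + 64 + 80\right)\right) = 16781 - 21 \left(3 + 117\right) = 16781 - 2520 = 14261$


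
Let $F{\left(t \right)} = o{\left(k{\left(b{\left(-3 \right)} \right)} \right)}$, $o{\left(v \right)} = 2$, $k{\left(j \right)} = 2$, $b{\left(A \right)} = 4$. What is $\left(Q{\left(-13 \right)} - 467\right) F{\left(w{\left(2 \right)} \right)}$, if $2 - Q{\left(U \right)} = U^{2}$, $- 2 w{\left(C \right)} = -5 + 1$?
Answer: $-1268$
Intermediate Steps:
$w{\left(C \right)} = 2$ ($w{\left(C \right)} = - \frac{-5 + 1}{2} = \left(- \frac{1}{2}\right) \left(-4\right) = 2$)
$Q{\left(U \right)} = 2 - U^{2}$
$F{\left(t \right)} = 2$
$\left(Q{\left(-13 \right)} - 467\right) F{\left(w{\left(2 \right)} \right)} = \left(\left(2 - \left(-13\right)^{2}\right) - 467\right) 2 = \left(\left(2 - 169\right) - 467\right) 2 = \left(-167 - 467\right) 2 = \left(-634\right) 2 = -1268$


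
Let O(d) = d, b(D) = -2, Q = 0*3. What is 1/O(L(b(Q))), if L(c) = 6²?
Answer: 1/36 ≈ 0.027778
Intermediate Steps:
Q = 0
L(c) = 36
1/O(L(b(Q))) = 1/36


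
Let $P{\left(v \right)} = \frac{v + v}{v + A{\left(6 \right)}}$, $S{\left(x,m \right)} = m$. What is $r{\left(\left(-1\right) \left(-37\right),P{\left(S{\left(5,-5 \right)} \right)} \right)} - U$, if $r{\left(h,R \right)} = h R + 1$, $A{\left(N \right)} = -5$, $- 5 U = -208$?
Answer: $- \frac{18}{5} \approx -3.6$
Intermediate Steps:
$U = \frac{208}{5}$ ($U = \left(- \frac{1}{5}\right) \left(-208\right) = \frac{208}{5} \approx 41.6$)
$P{\left(v \right)} = \frac{2 v}{-5 + v}$ ($P{\left(v \right)} = \frac{v + v}{v - 5} = \frac{2 v}{-5 + v}$)
$r{\left(h,R \right)} = 1 + R h$ ($r{\left(h,R \right)} = R h + 1 = 1 + R h$)
$r{\left(\left(-1\right) \left(-37\right),P{\left(S{\left(5,-5 \right)} \right)} \right)} - U = \left(1 + 2 \left(-5\right) \frac{1}{-5 - 5} \left(\left(-1\right) \left(-37\right)\right)\right) - \frac{208}{5} = \left(1 + 2 \left(-5\right) \frac{1}{-10} \cdot 37\right) - \frac{208}{5} = \left(1 + 2 \left(-5\right) \left(- \frac{1}{10}\right) 37\right) - \frac{208}{5} = \left(1 + 1 \cdot 37\right) - \frac{208}{5} = \left(1 + 37\right) - \frac{208}{5} = 38 - \frac{208}{5} = - \frac{18}{5}$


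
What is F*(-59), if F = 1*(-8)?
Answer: 472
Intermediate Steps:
F = -8
F*(-59) = -8*(-59) = 472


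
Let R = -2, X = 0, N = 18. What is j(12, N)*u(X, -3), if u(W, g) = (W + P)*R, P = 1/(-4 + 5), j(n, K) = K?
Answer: -36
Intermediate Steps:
P = 1 (P = 1/1 = 1)
u(W, g) = -2 - 2*W (u(W, g) = (W + 1)*(-2) = (1 + W)*(-2) = -2 - 2*W)
j(12, N)*u(X, -3) = 18*(-2 - 2*0) = 18*(-2 + 0) = 18*(-2) = -36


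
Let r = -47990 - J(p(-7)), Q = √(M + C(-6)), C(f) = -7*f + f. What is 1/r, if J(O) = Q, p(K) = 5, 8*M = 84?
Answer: -95980/4606080107 + √186/4606080107 ≈ -2.0835e-5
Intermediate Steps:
C(f) = -6*f
M = 21/2 (M = (⅛)*84 = 21/2 ≈ 10.500)
Q = √186/2 (Q = √(21/2 - 6*(-6)) = √(21/2 + 36) = √(93/2) = √186/2 ≈ 6.8191)
J(O) = √186/2
r = -47990 - √186/2 ≈ -47997.
1/r = 1/(-47990 - √186/2)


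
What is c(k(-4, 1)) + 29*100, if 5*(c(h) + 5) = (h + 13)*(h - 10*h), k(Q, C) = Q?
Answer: 14799/5 ≈ 2959.8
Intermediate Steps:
c(h) = -5 - 9*h*(13 + h)/5 (c(h) = -5 + ((h + 13)*(h - 10*h))/5 = -5 + ((13 + h)*(-9*h))/5 = -5 + (-9*h*(13 + h))/5 = -5 - 9*h*(13 + h)/5)
c(k(-4, 1)) + 29*100 = (-5 - 117/5*(-4) - 9/5*(-4)²) + 29*100 = (-5 + 468/5 - 9/5*16) + 2900 = (-5 + 468/5 - 144/5) + 2900 = 299/5 + 2900 = 14799/5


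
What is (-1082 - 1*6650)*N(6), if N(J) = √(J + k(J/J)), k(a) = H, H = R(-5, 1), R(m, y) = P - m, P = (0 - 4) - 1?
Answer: -7732*√6 ≈ -18939.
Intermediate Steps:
P = -5 (P = -4 - 1 = -5)
R(m, y) = -5 - m
H = 0 (H = -5 - 1*(-5) = -5 + 5 = 0)
k(a) = 0
N(J) = √J (N(J) = √(J + 0) = √J)
(-1082 - 1*6650)*N(6) = (-1082 - 1*6650)*√6 = (-1082 - 6650)*√6 = -7732*√6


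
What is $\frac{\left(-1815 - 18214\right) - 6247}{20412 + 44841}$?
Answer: $- \frac{26276}{65253} \approx -0.40268$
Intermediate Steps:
$\frac{\left(-1815 - 18214\right) - 6247}{20412 + 44841} = \frac{\left(-1815 - 18214\right) - 6247}{65253} = \left(-20029 - 6247\right) \frac{1}{65253} = \left(-26276\right) \frac{1}{65253} = - \frac{26276}{65253}$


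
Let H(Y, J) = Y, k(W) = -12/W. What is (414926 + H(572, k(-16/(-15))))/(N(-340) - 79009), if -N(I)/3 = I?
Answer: -415498/77989 ≈ -5.3277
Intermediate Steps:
N(I) = -3*I
(414926 + H(572, k(-16/(-15))))/(N(-340) - 79009) = (414926 + 572)/(-3*(-340) - 79009) = 415498/(1020 - 79009) = 415498/(-77989) = 415498*(-1/77989) = -415498/77989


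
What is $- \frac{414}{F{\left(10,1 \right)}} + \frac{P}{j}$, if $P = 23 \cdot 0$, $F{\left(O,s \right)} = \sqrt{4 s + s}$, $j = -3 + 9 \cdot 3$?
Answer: $- \frac{414 \sqrt{5}}{5} \approx -185.15$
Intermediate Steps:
$j = 24$ ($j = -3 + 27 = 24$)
$F{\left(O,s \right)} = \sqrt{5} \sqrt{s}$ ($F{\left(O,s \right)} = \sqrt{5 s} = \sqrt{5} \sqrt{s}$)
$P = 0$
$- \frac{414}{F{\left(10,1 \right)}} + \frac{P}{j} = - \frac{414}{\sqrt{5} \sqrt{1}} + \frac{0}{24} = - \frac{414}{\sqrt{5} \cdot 1} + 0 \cdot \frac{1}{24} = - \frac{414}{\sqrt{5}} + 0 = - 414 \frac{\sqrt{5}}{5} + 0 = - \frac{414 \sqrt{5}}{5} + 0 = - \frac{414 \sqrt{5}}{5}$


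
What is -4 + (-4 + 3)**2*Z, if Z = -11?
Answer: -15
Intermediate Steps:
-4 + (-4 + 3)**2*Z = -4 + (-4 + 3)**2*(-11) = -4 + (-1)**2*(-11) = -4 + 1*(-11) = -4 - 11 = -15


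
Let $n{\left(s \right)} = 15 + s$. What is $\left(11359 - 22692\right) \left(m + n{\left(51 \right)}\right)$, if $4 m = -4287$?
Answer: $\frac{45592659}{4} \approx 1.1398 \cdot 10^{7}$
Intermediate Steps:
$m = - \frac{4287}{4}$ ($m = \frac{1}{4} \left(-4287\right) = - \frac{4287}{4} \approx -1071.8$)
$\left(11359 - 22692\right) \left(m + n{\left(51 \right)}\right) = \left(11359 - 22692\right) \left(- \frac{4287}{4} + \left(15 + 51\right)\right) = - 11333 \left(- \frac{4287}{4} + 66\right) = \left(-11333\right) \left(- \frac{4023}{4}\right) = \frac{45592659}{4}$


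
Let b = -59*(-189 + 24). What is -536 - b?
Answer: -10271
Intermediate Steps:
b = 9735 (b = -59*(-165) = 9735)
-536 - b = -536 - 1*9735 = -536 - 9735 = -10271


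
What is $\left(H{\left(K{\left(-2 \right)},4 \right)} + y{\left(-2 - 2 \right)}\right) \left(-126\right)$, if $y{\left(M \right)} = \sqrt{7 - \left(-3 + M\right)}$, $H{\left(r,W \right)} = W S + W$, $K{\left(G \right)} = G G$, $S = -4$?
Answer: $1512 - 126 \sqrt{14} \approx 1040.6$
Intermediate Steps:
$K{\left(G \right)} = G^{2}$
$H{\left(r,W \right)} = - 3 W$ ($H{\left(r,W \right)} = W \left(-4\right) + W = - 4 W + W = - 3 W$)
$y{\left(M \right)} = \sqrt{10 - M}$ ($y{\left(M \right)} = \sqrt{7 - \left(-3 + M\right)} = \sqrt{10 - M}$)
$\left(H{\left(K{\left(-2 \right)},4 \right)} + y{\left(-2 - 2 \right)}\right) \left(-126\right) = \left(\left(-3\right) 4 + \sqrt{10 - \left(-2 - 2\right)}\right) \left(-126\right) = \left(-12 + \sqrt{10 - -4}\right) \left(-126\right) = \left(-12 + \sqrt{10 + 4}\right) \left(-126\right) = \left(-12 + \sqrt{14}\right) \left(-126\right) = 1512 - 126 \sqrt{14}$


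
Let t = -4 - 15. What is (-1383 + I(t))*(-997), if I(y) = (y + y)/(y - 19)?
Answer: 1377854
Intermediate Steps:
t = -19
I(y) = 2*y/(-19 + y) (I(y) = (2*y)/(-19 + y) = 2*y/(-19 + y))
(-1383 + I(t))*(-997) = (-1383 + 2*(-19)/(-19 - 19))*(-997) = (-1383 + 2*(-19)/(-38))*(-997) = (-1383 + 2*(-19)*(-1/38))*(-997) = (-1383 + 1)*(-997) = -1382*(-997) = 1377854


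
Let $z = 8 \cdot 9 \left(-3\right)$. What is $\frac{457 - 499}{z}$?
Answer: $\frac{7}{36} \approx 0.19444$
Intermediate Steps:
$z = -216$ ($z = 72 \left(-3\right) = -216$)
$\frac{457 - 499}{z} = \frac{457 - 499}{-216} = \left(457 - 499\right) \left(- \frac{1}{216}\right) = \left(-42\right) \left(- \frac{1}{216}\right) = \frac{7}{36}$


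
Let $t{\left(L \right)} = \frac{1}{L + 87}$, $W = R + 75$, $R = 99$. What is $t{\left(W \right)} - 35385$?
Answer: $- \frac{9235484}{261} \approx -35385.0$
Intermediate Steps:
$W = 174$ ($W = 99 + 75 = 174$)
$t{\left(L \right)} = \frac{1}{87 + L}$
$t{\left(W \right)} - 35385 = \frac{1}{87 + 174} - 35385 = \frac{1}{261} - 35385 = - \frac{9235484}{261}$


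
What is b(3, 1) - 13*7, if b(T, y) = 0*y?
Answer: -91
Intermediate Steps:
b(T, y) = 0
b(3, 1) - 13*7 = 0 - 13*7 = 0 - 91 = -91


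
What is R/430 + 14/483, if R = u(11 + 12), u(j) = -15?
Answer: -35/5934 ≈ -0.0058982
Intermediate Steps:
R = -15
R/430 + 14/483 = -15/430 + 14/483 = -15*1/430 + 14*(1/483) = -3/86 + 2/69 = -35/5934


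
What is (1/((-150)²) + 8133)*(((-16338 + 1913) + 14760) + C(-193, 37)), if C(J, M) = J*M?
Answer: -622723480903/11250 ≈ -5.5353e+7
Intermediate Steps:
(1/((-150)²) + 8133)*(((-16338 + 1913) + 14760) + C(-193, 37)) = (1/((-150)²) + 8133)*(((-16338 + 1913) + 14760) - 193*37) = (1/22500 + 8133)*((-14425 + 14760) - 7141) = (1/22500 + 8133)*(335 - 7141) = (182992501/22500)*(-6806) = -622723480903/11250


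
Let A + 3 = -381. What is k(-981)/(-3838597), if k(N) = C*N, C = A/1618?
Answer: -188352/3105424973 ≈ -6.0653e-5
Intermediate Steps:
A = -384 (A = -3 - 381 = -384)
C = -192/809 (C = -384/1618 = -384*1/1618 = -192/809 ≈ -0.23733)
k(N) = -192*N/809
k(-981)/(-3838597) = -192/809*(-981)/(-3838597) = (188352/809)*(-1/3838597) = -188352/3105424973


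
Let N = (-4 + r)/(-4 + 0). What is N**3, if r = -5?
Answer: 729/64 ≈ 11.391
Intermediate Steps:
N = 9/4 (N = (-4 - 5)/(-4 + 0) = -9/(-4) = -9*(-1/4) = 9/4 ≈ 2.2500)
N**3 = (9/4)**3 = 729/64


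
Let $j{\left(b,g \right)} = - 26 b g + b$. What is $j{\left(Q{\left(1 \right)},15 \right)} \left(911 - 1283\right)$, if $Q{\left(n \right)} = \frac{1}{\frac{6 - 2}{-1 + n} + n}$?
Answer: $0$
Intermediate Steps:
$Q{\left(n \right)} = \frac{1}{n + \frac{4}{-1 + n}}$ ($Q{\left(n \right)} = \frac{1}{\frac{4}{-1 + n} + n} = \frac{1}{n + \frac{4}{-1 + n}}$)
$j{\left(b,g \right)} = b - 26 b g$ ($j{\left(b,g \right)} = - 26 b g + b = b - 26 b g$)
$j{\left(Q{\left(1 \right)},15 \right)} \left(911 - 1283\right) = \frac{-1 + 1}{4 + 1^{2} - 1} \left(1 - 390\right) \left(911 - 1283\right) = \frac{1}{4 + 1 - 1} \cdot 0 \left(1 - 390\right) \left(-372\right) = \frac{1}{4} \cdot 0 \left(-389\right) \left(-372\right) = 0 \left(-389\right) \left(-372\right) = 0 \left(-372\right) = 0$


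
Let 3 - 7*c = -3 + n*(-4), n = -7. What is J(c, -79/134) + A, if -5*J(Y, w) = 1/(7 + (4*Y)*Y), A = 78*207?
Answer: 183983621/11395 ≈ 16146.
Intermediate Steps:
A = 16146
c = -22/7 (c = 3/7 - (-3 - 7*(-4))/7 = 3/7 - (-3 + 28)/7 = 3/7 - ⅐*25 = 3/7 - 25/7 = -22/7 ≈ -3.1429)
J(Y, w) = -1/(5*(7 + 4*Y²)) (J(Y, w) = -1/(5*(7 + (4*Y)*Y)) = -1/(5*(7 + 4*Y²)))
J(c, -79/134) + A = -1/(35 + 20*(-22/7)²) + 16146 = -1/(35 + 20*(484/49)) + 16146 = -1/(35 + 9680/49) + 16146 = -1/11395/49 + 16146 = -1*49/11395 + 16146 = -49/11395 + 16146 = 183983621/11395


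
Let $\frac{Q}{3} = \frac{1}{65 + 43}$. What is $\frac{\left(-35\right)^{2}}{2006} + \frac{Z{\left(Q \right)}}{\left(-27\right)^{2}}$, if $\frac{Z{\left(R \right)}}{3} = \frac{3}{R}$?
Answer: $\frac{19049}{18054} \approx 1.0551$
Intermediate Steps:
$Q = \frac{1}{36}$ ($Q = \frac{3}{65 + 43} = \frac{3}{108} = 3 \cdot \frac{1}{108} = \frac{1}{36} \approx 0.027778$)
$Z{\left(R \right)} = \frac{9}{R}$ ($Z{\left(R \right)} = 3 \frac{3}{R} = \frac{9}{R}$)
$\frac{\left(-35\right)^{2}}{2006} + \frac{Z{\left(Q \right)}}{\left(-27\right)^{2}} = \frac{\left(-35\right)^{2}}{2006} + \frac{9 \frac{1}{\frac{1}{36}}}{\left(-27\right)^{2}} = 1225 \cdot \frac{1}{2006} + \frac{9 \cdot 36}{729} = \frac{1225}{2006} + 324 \cdot \frac{1}{729} = \frac{1225}{2006} + \frac{4}{9} = \frac{19049}{18054}$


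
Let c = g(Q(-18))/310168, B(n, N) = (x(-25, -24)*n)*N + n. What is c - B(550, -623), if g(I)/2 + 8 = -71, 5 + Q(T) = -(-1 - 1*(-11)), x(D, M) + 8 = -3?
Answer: -584620154879/155084 ≈ -3.7697e+6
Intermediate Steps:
x(D, M) = -11 (x(D, M) = -8 - 3 = -11)
Q(T) = -15 (Q(T) = -5 - (-1 - 1*(-11)) = -5 - (-1 + 11) = -5 - 1*10 = -5 - 10 = -15)
g(I) = -158 (g(I) = -16 + 2*(-71) = -16 - 142 = -158)
B(n, N) = n - 11*N*n (B(n, N) = (-11*n)*N + n = -11*N*n + n = n - 11*N*n)
c = -79/155084 (c = -158/310168 = -158*1/310168 = -79/155084 ≈ -0.00050940)
c - B(550, -623) = -79/155084 - 550*(1 - 11*(-623)) = -79/155084 - 550*(1 + 6853) = -79/155084 - 550*6854 = -79/155084 - 1*3769700 = -79/155084 - 3769700 = -584620154879/155084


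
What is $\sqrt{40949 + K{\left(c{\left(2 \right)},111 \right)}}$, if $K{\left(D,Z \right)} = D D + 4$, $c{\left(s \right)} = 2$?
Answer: $\sqrt{40957} \approx 202.38$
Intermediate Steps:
$K{\left(D,Z \right)} = 4 + D^{2}$ ($K{\left(D,Z \right)} = D^{2} + 4 = 4 + D^{2}$)
$\sqrt{40949 + K{\left(c{\left(2 \right)},111 \right)}} = \sqrt{40949 + \left(4 + 2^{2}\right)} = \sqrt{40949 + \left(4 + 4\right)} = \sqrt{40949 + 8} = \sqrt{40957}$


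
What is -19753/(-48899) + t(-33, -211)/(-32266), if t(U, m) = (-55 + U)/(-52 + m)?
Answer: 83809412631/207477430121 ≈ 0.40394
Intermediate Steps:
t(U, m) = (-55 + U)/(-52 + m)
-19753/(-48899) + t(-33, -211)/(-32266) = -19753/(-48899) + ((-55 - 33)/(-52 - 211))/(-32266) = -19753*(-1/48899) + (-88/(-263))*(-1/32266) = 19753/48899 - 1/263*(-88)*(-1/32266) = 19753/48899 + (88/263)*(-1/32266) = 19753/48899 - 44/4242979 = 83809412631/207477430121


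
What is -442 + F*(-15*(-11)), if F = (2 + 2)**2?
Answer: 2198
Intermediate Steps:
F = 16 (F = 4**2 = 16)
-442 + F*(-15*(-11)) = -442 + 16*(-15*(-11)) = -442 + 16*165 = -442 + 2640 = 2198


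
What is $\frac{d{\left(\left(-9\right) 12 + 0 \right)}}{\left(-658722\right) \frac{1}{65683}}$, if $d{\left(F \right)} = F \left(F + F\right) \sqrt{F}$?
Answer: $- \frac{1532253024 i \sqrt{3}}{109787} \approx - 24174.0 i$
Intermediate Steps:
$d{\left(F \right)} = 2 F^{\frac{5}{2}}$ ($d{\left(F \right)} = F 2 F \sqrt{F} = 2 F^{2} \sqrt{F} = 2 F^{\frac{5}{2}}$)
$\frac{d{\left(\left(-9\right) 12 + 0 \right)}}{\left(-658722\right) \frac{1}{65683}} = \frac{2 \left(\left(-9\right) 12 + 0\right)^{\frac{5}{2}}}{\left(-658722\right) \frac{1}{65683}} = \frac{2 \left(-108 + 0\right)^{\frac{5}{2}}}{\left(-658722\right) \frac{1}{65683}} = \frac{2 \left(-108\right)^{\frac{5}{2}}}{- \frac{658722}{65683}} = 2 \cdot 69984 i \sqrt{3} \left(- \frac{65683}{658722}\right) = 139968 i \sqrt{3} \left(- \frac{65683}{658722}\right) = - \frac{1532253024 i \sqrt{3}}{109787}$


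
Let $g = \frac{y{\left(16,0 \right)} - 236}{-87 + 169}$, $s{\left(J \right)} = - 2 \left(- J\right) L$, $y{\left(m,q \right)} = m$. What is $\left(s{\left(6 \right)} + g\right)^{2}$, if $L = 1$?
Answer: $\frac{145924}{1681} \approx 86.808$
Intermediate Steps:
$s{\left(J \right)} = 2 J$ ($s{\left(J \right)} = - 2 \left(- J\right) 1 = 2 J 1 = 2 J$)
$g = - \frac{110}{41}$ ($g = \frac{16 - 236}{-87 + 169} = - \frac{220}{82} = \left(-220\right) \frac{1}{82} = - \frac{110}{41} \approx -2.6829$)
$\left(s{\left(6 \right)} + g\right)^{2} = \left(2 \cdot 6 - \frac{110}{41}\right)^{2} = \left(12 - \frac{110}{41}\right)^{2} = \left(\frac{382}{41}\right)^{2} = \frac{145924}{1681}$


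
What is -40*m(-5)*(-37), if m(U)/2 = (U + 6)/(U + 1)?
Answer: -740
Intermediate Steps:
m(U) = 2*(6 + U)/(1 + U) (m(U) = 2*((U + 6)/(U + 1)) = 2*((6 + U)/(1 + U)) = 2*(6 + U)/(1 + U))
-40*m(-5)*(-37) = -40*(2*(6 - 5)/(1 - 5))*(-37) = -40*(2*1/(-4))*(-37) = -40*(2*(-¼)*1)*(-37) = -40*(-½)*(-37) = -(-20)*(-37) = -1*740 = -740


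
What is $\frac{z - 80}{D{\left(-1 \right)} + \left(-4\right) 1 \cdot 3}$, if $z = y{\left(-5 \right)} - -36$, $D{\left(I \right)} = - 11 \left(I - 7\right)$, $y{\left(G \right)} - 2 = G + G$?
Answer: $- \frac{13}{19} \approx -0.68421$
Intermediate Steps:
$y{\left(G \right)} = 2 + 2 G$ ($y{\left(G \right)} = 2 + \left(G + G\right) = 2 + 2 G$)
$D{\left(I \right)} = 77 - 11 I$ ($D{\left(I \right)} = - 11 \left(-7 + I\right) = 77 - 11 I$)
$z = 28$ ($z = \left(2 + 2 \left(-5\right)\right) - -36 = \left(2 - 10\right) + 36 = -8 + 36 = 28$)
$\frac{z - 80}{D{\left(-1 \right)} + \left(-4\right) 1 \cdot 3} = \frac{28 - 80}{\left(77 - -11\right) + \left(-4\right) 1 \cdot 3} = \frac{1}{\left(77 + 11\right) - 12} \left(-52\right) = \frac{1}{88 - 12} \left(-52\right) = \frac{1}{76} \left(-52\right) = - \frac{13}{19}$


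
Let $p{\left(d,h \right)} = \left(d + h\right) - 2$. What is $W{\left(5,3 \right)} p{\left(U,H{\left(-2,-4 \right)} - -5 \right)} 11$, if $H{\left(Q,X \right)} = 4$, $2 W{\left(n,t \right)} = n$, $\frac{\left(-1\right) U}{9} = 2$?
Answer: $- \frac{605}{2} \approx -302.5$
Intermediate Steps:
$U = -18$ ($U = \left(-9\right) 2 = -18$)
$W{\left(n,t \right)} = \frac{n}{2}$
$p{\left(d,h \right)} = -2 + d + h$
$W{\left(5,3 \right)} p{\left(U,H{\left(-2,-4 \right)} - -5 \right)} 11 = \frac{1}{2} \cdot 5 \left(-2 - 18 + \left(4 - -5\right)\right) 11 = \frac{5 \left(-2 - 18 + \left(4 + 5\right)\right)}{2} \cdot 11 = \frac{5 \left(-2 - 18 + 9\right)}{2} \cdot 11 = \frac{5}{2} \left(-11\right) 11 = \left(- \frac{55}{2}\right) 11 = - \frac{605}{2}$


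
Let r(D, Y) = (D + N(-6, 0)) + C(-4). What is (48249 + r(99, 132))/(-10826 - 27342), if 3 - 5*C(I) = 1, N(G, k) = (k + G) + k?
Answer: -30214/23855 ≈ -1.2666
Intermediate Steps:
N(G, k) = G + 2*k (N(G, k) = (G + k) + k = G + 2*k)
C(I) = ⅖ (C(I) = ⅗ - ⅕*1 = ⅗ - ⅕ = ⅖)
r(D, Y) = -28/5 + D (r(D, Y) = (D + (-6 + 2*0)) + ⅖ = (D + (-6 + 0)) + ⅖ = (D - 6) + ⅖ = (-6 + D) + ⅖ = -28/5 + D)
(48249 + r(99, 132))/(-10826 - 27342) = (48249 + (-28/5 + 99))/(-10826 - 27342) = (48249 + 467/5)/(-38168) = (241712/5)*(-1/38168) = -30214/23855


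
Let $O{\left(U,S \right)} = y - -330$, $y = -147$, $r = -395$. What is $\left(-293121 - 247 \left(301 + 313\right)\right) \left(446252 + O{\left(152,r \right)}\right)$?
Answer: $-198564912865$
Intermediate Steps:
$O{\left(U,S \right)} = 183$ ($O{\left(U,S \right)} = -147 - -330 = -147 + 330 = 183$)
$\left(-293121 - 247 \left(301 + 313\right)\right) \left(446252 + O{\left(152,r \right)}\right) = \left(-293121 - 247 \left(301 + 313\right)\right) \left(446252 + 183\right) = \left(-293121 - 151658\right) 446435 = \left(-444779\right) 446435 = -198564912865$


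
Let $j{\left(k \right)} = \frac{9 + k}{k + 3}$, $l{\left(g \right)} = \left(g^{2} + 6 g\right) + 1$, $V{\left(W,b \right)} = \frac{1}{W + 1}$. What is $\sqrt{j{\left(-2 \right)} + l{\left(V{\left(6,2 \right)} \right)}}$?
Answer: $\frac{\sqrt{435}}{7} \approx 2.9795$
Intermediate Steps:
$V{\left(W,b \right)} = \frac{1}{1 + W}$
$l{\left(g \right)} = 1 + g^{2} + 6 g$
$j{\left(k \right)} = \frac{9 + k}{3 + k}$
$\sqrt{j{\left(-2 \right)} + l{\left(V{\left(6,2 \right)} \right)}} = \sqrt{\frac{9 - 2}{3 - 2} + \left(1 + \left(\frac{1}{1 + 6}\right)^{2} + \frac{6}{1 + 6}\right)} = \sqrt{1^{-1} \cdot 7 + \left(1 + \left(\frac{1}{7}\right)^{2} + \frac{6}{7}\right)} = \sqrt{1 \cdot 7 + \left(1 + \left(\frac{1}{7}\right)^{2} + 6 \cdot \frac{1}{7}\right)} = \sqrt{7 + \left(1 + \frac{1}{49} + \frac{6}{7}\right)} = \sqrt{7 + \frac{92}{49}} = \sqrt{\frac{435}{49}} = \frac{\sqrt{435}}{7}$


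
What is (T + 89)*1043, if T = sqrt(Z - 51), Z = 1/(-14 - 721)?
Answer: 92827 + 149*I*sqrt(562290)/15 ≈ 92827.0 + 7448.6*I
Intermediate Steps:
Z = -1/735 (Z = 1/(-735) = -1/735 ≈ -0.0013605)
T = I*sqrt(562290)/105 (T = sqrt(-1/735 - 51) = sqrt(-37486/735) = I*sqrt(562290)/105 ≈ 7.1415*I)
(T + 89)*1043 = (I*sqrt(562290)/105 + 89)*1043 = (89 + I*sqrt(562290)/105)*1043 = 92827 + 149*I*sqrt(562290)/15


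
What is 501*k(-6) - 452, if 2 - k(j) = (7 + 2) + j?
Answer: -953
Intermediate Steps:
k(j) = -7 - j (k(j) = 2 - ((7 + 2) + j) = 2 - (9 + j) = 2 + (-9 - j) = -7 - j)
501*k(-6) - 452 = 501*(-7 - 1*(-6)) - 452 = 501*(-7 + 6) - 452 = 501*(-1) - 452 = -501 - 452 = -953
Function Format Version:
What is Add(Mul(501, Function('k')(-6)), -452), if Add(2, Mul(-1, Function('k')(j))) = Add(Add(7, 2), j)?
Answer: -953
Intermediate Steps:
Function('k')(j) = Add(-7, Mul(-1, j)) (Function('k')(j) = Add(2, Mul(-1, Add(Add(7, 2), j))) = Add(2, Mul(-1, Add(9, j))) = Add(2, Add(-9, Mul(-1, j))) = Add(-7, Mul(-1, j)))
Add(Mul(501, Function('k')(-6)), -452) = Add(Mul(501, Add(-7, Mul(-1, -6))), -452) = Add(Mul(501, Add(-7, 6)), -452) = Add(Mul(501, -1), -452) = Add(-501, -452) = -953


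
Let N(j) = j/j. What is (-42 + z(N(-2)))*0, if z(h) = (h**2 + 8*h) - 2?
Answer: 0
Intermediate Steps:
N(j) = 1
z(h) = -2 + h**2 + 8*h
(-42 + z(N(-2)))*0 = (-42 + (-2 + 1**2 + 8*1))*0 = (-42 + (-2 + 1 + 8))*0 = (-42 + 7)*0 = -35*0 = 0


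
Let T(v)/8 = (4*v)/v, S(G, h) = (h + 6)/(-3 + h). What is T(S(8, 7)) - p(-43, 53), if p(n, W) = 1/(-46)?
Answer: 1473/46 ≈ 32.022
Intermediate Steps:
S(G, h) = (6 + h)/(-3 + h)
T(v) = 32 (T(v) = 8*((4*v)/v) = 8*4 = 32)
p(n, W) = -1/46
T(S(8, 7)) - p(-43, 53) = 32 - 1*(-1/46) = 32 + 1/46 = 1473/46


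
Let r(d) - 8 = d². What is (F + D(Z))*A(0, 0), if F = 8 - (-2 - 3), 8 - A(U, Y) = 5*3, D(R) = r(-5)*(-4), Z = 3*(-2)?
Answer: 833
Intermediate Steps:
Z = -6
r(d) = 8 + d²
D(R) = -132 (D(R) = (8 + (-5)²)*(-4) = (8 + 25)*(-4) = 33*(-4) = -132)
A(U, Y) = -7 (A(U, Y) = 8 - 5*3 = 8 - 1*15 = 8 - 15 = -7)
F = 13 (F = 8 - 1*(-5) = 8 + 5 = 13)
(F + D(Z))*A(0, 0) = (13 - 132)*(-7) = -119*(-7) = 833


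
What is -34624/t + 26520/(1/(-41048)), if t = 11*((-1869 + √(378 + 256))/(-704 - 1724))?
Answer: -41821500474266688/38417797 - 84067072*√634/38417797 ≈ -1.0886e+9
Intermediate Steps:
t = 20559/2428 - 11*√634/2428 (t = 11*((-1869 + √634)/(-2428)) = 11*((-1869 + √634)*(-1/2428)) = 11*(1869/2428 - √634/2428) = 20559/2428 - 11*√634/2428 ≈ 8.3534)
-34624/t + 26520/(1/(-41048)) = -34624/(20559/2428 - 11*√634/2428) + 26520/(1/(-41048)) = -34624/(20559/2428 - 11*√634/2428) + 26520/(-1/41048) = -34624/(20559/2428 - 11*√634/2428) + 26520*(-41048) = -34624/(20559/2428 - 11*√634/2428) - 1088592960 = -1088592960 - 34624/(20559/2428 - 11*√634/2428)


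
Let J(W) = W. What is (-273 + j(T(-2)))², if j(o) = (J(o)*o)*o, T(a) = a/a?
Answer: 73984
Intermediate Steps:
T(a) = 1
j(o) = o³ (j(o) = (o*o)*o = o²*o = o³)
(-273 + j(T(-2)))² = (-273 + 1³)² = (-273 + 1)² = (-272)² = 73984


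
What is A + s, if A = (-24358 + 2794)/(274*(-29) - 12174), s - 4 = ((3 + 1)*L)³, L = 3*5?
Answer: 1086505511/5030 ≈ 2.1601e+5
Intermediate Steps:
L = 15
s = 216004 (s = 4 + ((3 + 1)*15)³ = 4 + (4*15)³ = 4 + 60³ = 4 + 216000 = 216004)
A = 5391/5030 (A = -21564/(-7946 - 12174) = -21564/(-20120) = -21564*(-1/20120) = 5391/5030 ≈ 1.0718)
A + s = 5391/5030 + 216004 = 1086505511/5030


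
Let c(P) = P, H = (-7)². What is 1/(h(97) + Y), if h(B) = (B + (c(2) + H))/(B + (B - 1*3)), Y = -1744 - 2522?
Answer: -191/814658 ≈ -0.00023445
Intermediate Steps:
H = 49
Y = -4266
h(B) = (51 + B)/(-3 + 2*B) (h(B) = (B + (2 + 49))/(B + (B - 1*3)) = (B + 51)/(B + (B - 3)) = (51 + B)/(B + (-3 + B)) = (51 + B)/(-3 + 2*B))
1/(h(97) + Y) = 1/((51 + 97)/(-3 + 2*97) - 4266) = 1/(148/(-3 + 194) - 4266) = 1/(148/191 - 4266) = 1/(-814658/191) = -191/814658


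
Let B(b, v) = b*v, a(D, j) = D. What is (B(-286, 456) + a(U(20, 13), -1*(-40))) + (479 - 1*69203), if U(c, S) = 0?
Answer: -199140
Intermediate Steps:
(B(-286, 456) + a(U(20, 13), -1*(-40))) + (479 - 1*69203) = (-286*456 + 0) + (479 - 1*69203) = (-130416 + 0) + (479 - 69203) = -130416 - 68724 = -199140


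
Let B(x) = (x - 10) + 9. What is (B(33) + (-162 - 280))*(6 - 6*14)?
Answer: 31980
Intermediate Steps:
B(x) = -1 + x (B(x) = (-10 + x) + 9 = -1 + x)
(B(33) + (-162 - 280))*(6 - 6*14) = ((-1 + 33) + (-162 - 280))*(6 - 6*14) = (32 - 442)*(6 - 84) = -410*(-78) = 31980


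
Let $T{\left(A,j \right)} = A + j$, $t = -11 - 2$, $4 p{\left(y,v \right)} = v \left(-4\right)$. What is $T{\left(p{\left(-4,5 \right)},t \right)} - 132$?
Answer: $-150$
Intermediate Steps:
$p{\left(y,v \right)} = - v$ ($p{\left(y,v \right)} = \frac{v \left(-4\right)}{4} = \frac{\left(-4\right) v}{4} = - v$)
$t = -13$ ($t = -11 - 2 = -13$)
$T{\left(p{\left(-4,5 \right)},t \right)} - 132 = \left(\left(-1\right) 5 - 13\right) - 132 = \left(-5 - 13\right) - 132 = -18 - 132 = -150$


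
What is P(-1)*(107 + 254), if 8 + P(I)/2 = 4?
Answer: -2888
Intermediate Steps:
P(I) = -8 (P(I) = -16 + 2*4 = -16 + 8 = -8)
P(-1)*(107 + 254) = -8*(107 + 254) = -8*361 = -2888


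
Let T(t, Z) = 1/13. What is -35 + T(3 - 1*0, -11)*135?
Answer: -320/13 ≈ -24.615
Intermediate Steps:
T(t, Z) = 1/13
-35 + T(3 - 1*0, -11)*135 = -35 + (1/13)*135 = -35 + 135/13 = -320/13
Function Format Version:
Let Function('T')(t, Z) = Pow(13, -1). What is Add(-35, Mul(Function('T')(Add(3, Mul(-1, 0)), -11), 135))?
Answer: Rational(-320, 13) ≈ -24.615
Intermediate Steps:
Function('T')(t, Z) = Rational(1, 13)
Add(-35, Mul(Function('T')(Add(3, Mul(-1, 0)), -11), 135)) = Add(-35, Mul(Rational(1, 13), 135)) = Add(-35, Rational(135, 13)) = Rational(-320, 13)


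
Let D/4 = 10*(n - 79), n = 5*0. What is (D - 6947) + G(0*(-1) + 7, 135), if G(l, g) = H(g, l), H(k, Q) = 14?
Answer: -10093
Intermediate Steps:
n = 0
G(l, g) = 14
D = -3160 (D = 4*(10*(0 - 79)) = 4*(10*(-79)) = 4*(-790) = -3160)
(D - 6947) + G(0*(-1) + 7, 135) = (-3160 - 6947) + 14 = -10107 + 14 = -10093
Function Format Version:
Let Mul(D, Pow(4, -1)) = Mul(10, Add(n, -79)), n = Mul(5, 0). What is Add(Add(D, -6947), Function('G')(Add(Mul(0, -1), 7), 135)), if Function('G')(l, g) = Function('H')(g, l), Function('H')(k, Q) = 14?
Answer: -10093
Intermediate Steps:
n = 0
Function('G')(l, g) = 14
D = -3160 (D = Mul(4, Mul(10, Add(0, -79))) = Mul(4, Mul(10, -79)) = Mul(4, -790) = -3160)
Add(Add(D, -6947), Function('G')(Add(Mul(0, -1), 7), 135)) = Add(Add(-3160, -6947), 14) = Add(-10107, 14) = -10093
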